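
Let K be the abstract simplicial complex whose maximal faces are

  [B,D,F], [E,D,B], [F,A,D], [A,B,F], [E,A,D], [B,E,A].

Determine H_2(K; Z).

Fix the vertex order A < B < D < E < F and write every simplex with vertices in increasing order. Then dim K = 2 and the simplices of K are:

  0-simplices (5): A, B, D, E, F
  1-simplices (9): AB, AD, AE, AF, BD, BE, BF, DE, DF
  2-simplices (6): ABE, ABF, ADE, ADF, BDE, BDF

giving chain groups C_0 ≅ Z^5, C_1 ≅ Z^9, C_2 ≅ Z^6.

Boundary ∂_1: C_1 → C_0 maps an edge to its endpoints' difference, ∂[p,q] = q − p. For instance
  ∂BD = D − B.
The 5×9 boundary matrix has rank 4 and Smith normal form diag(1,1,1,1).

The boundary map ∂_2: C_2 → C_1 acts by ∂[p,q,r] = [q,r] − [p,r] + [p,q]. For instance
  ∂BDF = DF − BF + BD,
  ∂ABF = BF − AF + AB.
The 9×6 boundary matrix has rank 5 and Smith normal form diag(1,1,1,1,1).

Computing H_k = (kernel of ∂_k) / (image of ∂_{k+1}):

  H_2: rank ker ∂_2 − rank ∂_3 = (6 − 5) − 0 = 1, and there is no ∂_3, so H_2 ≅ Z.

H_2 ≅ Z.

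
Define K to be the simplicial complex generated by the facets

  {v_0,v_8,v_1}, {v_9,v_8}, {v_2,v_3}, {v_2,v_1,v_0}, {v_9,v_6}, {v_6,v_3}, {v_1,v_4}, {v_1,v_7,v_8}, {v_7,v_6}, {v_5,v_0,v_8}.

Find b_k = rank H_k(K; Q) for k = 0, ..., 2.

b_0 = 1, b_1 = 2, b_2 = 0.

Order the vertices as v_0 < v_1 < v_2 < v_3 < v_4 < v_5 < v_6 < v_7 < v_8 < v_9. Listing each simplex with vertices in this order, K has dimension 2 with simplices:

  0-simplices (10): [v_0], [v_1], [v_2], [v_3], [v_4], [v_5], [v_6], [v_7], [v_8], [v_9]
  1-simplices (15): (15 of them)
  2-simplices (4): [v_0,v_1,v_2], [v_0,v_1,v_8], [v_0,v_5,v_8], [v_1,v_7,v_8]

so the chain groups are C_0 ≅ Z^10, C_1 ≅ Z^15, C_2 ≅ Z^4.

∂_1: C_1 → C_0 sends each edge [p,q] (with p < q) to q − p. For instance
  ∂[v_0,v_8] = [v_8] − [v_0].
This gives a 10×15 integer matrix of rank 9; reducing to Smith normal form yields diagonal entries (1,1,1,1,1,1,1,1,1).

∂_2: C_2 → C_1 acts by ∂[p,q,r] = [q,r] − [p,r] + [p,q]. For instance
  ∂[v_0,v_1,v_8] = [v_1,v_8] − [v_0,v_8] + [v_0,v_1],
  ∂[v_1,v_7,v_8] = [v_7,v_8] − [v_1,v_8] + [v_1,v_7].
The 15×4 boundary matrix has rank 4 and Smith normal form diag(1,1,1,1).

From H_k ≅ ker(∂_k) / im(∂_{k+1}) we obtain:

  H_0: rank C_0 − rank ∂_1 = 10 − 9 = 1, and the invariant factors of ∂_1 are all 1, so H_0 = Z.
  H_1: rank ker ∂_1 − rank ∂_2 = (15 − 9) − 4 = 2, and the invariant factors of ∂_2 are all 1, so H_1 = Z^2.
  H_2: rank ker ∂_2 − rank ∂_3 = (4 − 4) − 0 = 0, and there is no ∂_3, so H_2 = 0.

Hence the Betti numbers are b_0 = 1, b_1 = 2, b_2 = 0.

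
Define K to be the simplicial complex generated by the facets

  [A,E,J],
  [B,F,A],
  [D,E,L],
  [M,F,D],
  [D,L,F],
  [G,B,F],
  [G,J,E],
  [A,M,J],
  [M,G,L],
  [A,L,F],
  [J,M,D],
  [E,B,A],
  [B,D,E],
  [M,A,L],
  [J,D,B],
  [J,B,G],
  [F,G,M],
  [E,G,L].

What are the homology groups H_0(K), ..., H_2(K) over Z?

H_0 ≅ Z,  H_1 ≅ Z ⊕ Z/2,  H_2 = 0.

Order the vertices as A < B < D < E < F < G < J < L < M. Listing each simplex with vertices in this order, K has dimension 2 with simplices:

  0-simplices (9): A, B, D, E, F, G, J, L, M
  1-simplices (27): AB, AE, AF, AJ, AL, AM, BD, BE, BF, BG, BJ, DE, DF, DJ, DL, DM, EG, EJ, EL, FG, FL, FM, GJ, GL, GM, JM, LM
  2-simplices (18): ABE, ABF, AEJ, AFL, AJM, ALM, BDE, BDJ, BFG, BGJ, DEL, DFL, DFM, DJM, EGJ, EGL, FGM, GLM

Hence C_0 ≅ Z^9, C_1 ≅ Z^27, C_2 ≅ Z^18.

∂_1: C_1 → C_0 sends each edge [p,q] (with p < q) to q − p. For instance
  ∂FL = L − F.
The resulting 9×27 matrix has rank 8, and its Smith normal form has invariant factors (1,1,1,1,1,1,1,1).

Boundary ∂_2: C_2 → C_1 sends each 2-simplex [p,q,r] to [q,r] − [p,r] + [p,q]. For instance
  ∂GLM = LM − GM + GL,
  ∂FGM = GM − FM + FG.
The 27×18 boundary matrix has rank 18 and Smith normal form diag(1,1,1,1,1,1,1,1,1,1,1,1,1,1,1,1,1,2).

From H_k ≅ ker(∂_k) / im(∂_{k+1}) we obtain:

  H_0: rank C_0 − rank ∂_1 = 9 − 8 = 1, and the invariant factors of ∂_1 are all 1, so H_0 ≅ Z.
  H_1: rank ker ∂_1 − rank ∂_2 = (27 − 8) − 18 = 1, and ∂_2 has invariant factor 2 > 1, so H_1 ≅ Z ⊕ Z/2.
  H_2: rank ker ∂_2 − rank ∂_3 = (18 − 18) − 0 = 0, and there is no ∂_3, so H_2 ≅ 0.

As a check, the Euler characteristic is 9 − 27 + 18 = 0, which agrees with 1 − 1 + 0 = 0.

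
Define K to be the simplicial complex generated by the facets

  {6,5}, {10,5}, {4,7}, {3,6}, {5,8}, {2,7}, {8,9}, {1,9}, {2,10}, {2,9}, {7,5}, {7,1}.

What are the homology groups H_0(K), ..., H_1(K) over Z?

H_0 = Z,  H_1 = Z^3.

Take the total order 1 < 2 < 3 < 4 < 5 < 6 < 7 < 8 < 9 < 10 on the vertex set. Then K (dimension 1) consists of the simplices:

  0-simplices (10): [1], [2], [3], [4], [5], [6], [7], [8], [9], [10]
  1-simplices (12): [1,7], [1,9], [2,7], [2,9], [2,10], [3,6], [4,7], [5,6], [5,7], [5,8], [5,10], [8,9]

Hence C_0 ≅ Z^10, C_1 ≅ Z^12.

The boundary map ∂_1: C_1 → C_0 maps an edge to its endpoints' difference, ∂[p,q] = q − p. For instance
  ∂[1,7] = [7] − [1].
As a 10×12 matrix over Z this has rank 9, with invariant factors (1,1,1,1,1,1,1,1,1).

Reading off H_k = ker ∂_k / im ∂_{k+1}:

  H_0: rank C_0 − rank ∂_1 = 10 − 9 = 1, and the invariant factors of ∂_1 are all 1, so H_0 = Z.
  H_1: rank ker ∂_1 − rank ∂_2 = (12 − 9) − 0 = 3, and there is no ∂_2, so H_1 = Z^3.

As a check, the Euler characteristic is 10 − 12 = -2, which agrees with 1 − 3 = -2.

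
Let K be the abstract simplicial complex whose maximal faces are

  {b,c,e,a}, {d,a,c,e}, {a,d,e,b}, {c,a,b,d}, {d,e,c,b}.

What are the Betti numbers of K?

We work with the vertex ordering a < b < c < d < e. The simplices of K, each written with vertices in increasing order, are:

  0-simplices (5): a, b, c, d, e
  1-simplices (10): ab, ac, ad, ae, bc, bd, be, cd, ce, de
  2-simplices (10): abc, abd, abe, acd, ace, ade, bcd, bce, bde, cde
  3-simplices (5): abcd, abce, abde, acde, bcde

so the chain groups are C_0 ≅ Z^5, C_1 ≅ Z^10, C_2 ≅ Z^10, C_3 ≅ Z^5.

The boundary map ∂_1: C_1 → C_0 is given by ∂[p,q] = [q] − [p]. For instance
  ∂bc = c − b.
This gives a 5×10 integer matrix of rank 4; reducing to Smith normal form yields diagonal entries (1,1,1,1).

∂_2: C_2 → C_1 sends each 2-simplex [p,q,r] to [q,r] − [p,r] + [p,q]. For instance
  ∂ace = ce − ae + ac,
  ∂bcd = cd − bd + bc.
This gives a 10×10 integer matrix of rank 6; reducing to Smith normal form yields diagonal entries (1,1,1,1,1,1).

∂_3: C_3 → C_2 sends each 3-simplex σ to the alternating sum Σ_i (−1)^i (σ with its i-th vertex removed). For instance
  ∂abcd = bcd − acd + abd − abc,
  ∂abce = bce − ace + abe − abc.
As a 10×5 matrix over Z this has rank 4, with invariant factors (1,1,1,1).

Reading off H_k = ker ∂_k / im ∂_{k+1}:

  H_0: rank C_0 − rank ∂_1 = 5 − 4 = 1, and the invariant factors of ∂_1 are all 1, so H_0 ≅ Z.
  H_1: rank ker ∂_1 − rank ∂_2 = (10 − 4) − 6 = 0, and the invariant factors of ∂_2 are all 1, so H_1 ≅ 0.
  H_2: rank ker ∂_2 − rank ∂_3 = (10 − 6) − 4 = 0, and the invariant factors of ∂_3 are all 1, so H_2 ≅ 0.
  H_3: rank ker ∂_3 − rank ∂_4 = (5 − 4) − 0 = 1, and there is no ∂_4, so H_3 ≅ Z.

(K is a triangulation of the 3-sphere S^3.)

Hence the Betti numbers are b_0 = 1, b_1 = 0, b_2 = 0, b_3 = 1.

b_0 = 1, b_1 = 0, b_2 = 0, b_3 = 1.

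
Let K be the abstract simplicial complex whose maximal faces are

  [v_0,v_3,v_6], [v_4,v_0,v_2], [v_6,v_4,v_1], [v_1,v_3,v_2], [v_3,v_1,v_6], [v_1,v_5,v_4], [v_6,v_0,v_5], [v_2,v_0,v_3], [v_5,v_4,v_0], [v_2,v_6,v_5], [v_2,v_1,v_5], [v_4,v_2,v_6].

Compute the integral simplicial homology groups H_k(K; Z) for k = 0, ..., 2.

H_0 = Z,  H_1 = Z_2,  H_2 = 0.

Take the total order v_0 < v_1 < v_2 < v_3 < v_4 < v_5 < v_6 on the vertex set. Then K (dimension 2) consists of the simplices:

  0-simplices (7): [v_0], [v_1], [v_2], [v_3], [v_4], [v_5], [v_6]
  1-simplices (18): (18 of them)
  2-simplices (12): (12 of them)

so the chain groups are C_0 ≅ Z^7, C_1 ≅ Z^18, C_2 ≅ Z^12.

The boundary map ∂_1: C_1 → C_0 sends each edge [p,q] (with p < q) to q − p. For instance
  ∂[v_1,v_6] = [v_6] − [v_1].
As a 7×18 matrix over Z this has rank 6, with invariant factors (1,1,1,1,1,1).

The boundary map ∂_2: C_2 → C_1 sends each 2-simplex [p,q,r] to [q,r] − [p,r] + [p,q]. For instance
  ∂[v_2,v_4,v_6] = [v_4,v_6] − [v_2,v_6] + [v_2,v_4],
  ∂[v_1,v_4,v_5] = [v_4,v_5] − [v_1,v_5] + [v_1,v_4].
This gives a 18×12 integer matrix of rank 12; reducing to Smith normal form yields diagonal entries (1,1,1,1,1,1,1,1,1,1,1,2).

From H_k ≅ ker(∂_k) / im(∂_{k+1}) we obtain:

  H_0: rank C_0 − rank ∂_1 = 7 − 6 = 1, and the invariant factors of ∂_1 are all 1, so H_0 = Z.
  H_1: rank ker ∂_1 − rank ∂_2 = (18 − 6) − 12 = 0, and ∂_2 has invariant factor 2 > 1, so H_1 = Z_2.
  H_2: rank ker ∂_2 − rank ∂_3 = (12 − 12) − 0 = 0, and there is no ∂_3, so H_2 = 0.

As a check, the Euler characteristic is 7 − 18 + 12 = 1, which agrees with 1 − 0 + 0 = 1.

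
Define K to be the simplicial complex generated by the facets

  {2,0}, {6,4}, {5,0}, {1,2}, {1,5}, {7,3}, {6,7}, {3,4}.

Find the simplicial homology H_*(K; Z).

Take the total order 0 < 1 < 2 < 3 < 4 < 5 < 6 < 7 on the vertex set. Then K (dimension 1) consists of the simplices:

  0-simplices (8): [0], [1], [2], [3], [4], [5], [6], [7]
  1-simplices (8): [0,2], [0,5], [1,2], [1,5], [3,4], [3,7], [4,6], [6,7]

giving chain groups C_0 ≅ Z^8, C_1 ≅ Z^8.

Boundary ∂_1: C_1 → C_0 maps an edge to its endpoints' difference, ∂[p,q] = q − p. For instance
  ∂[0,5] = [5] − [0].
The resulting 8×8 matrix has rank 6, and its Smith normal form has invariant factors (1,1,1,1,1,1).

Computing H_k = (kernel of ∂_k) / (image of ∂_{k+1}):

  H_0: rank C_0 − rank ∂_1 = 8 − 6 = 2, and the invariant factors of ∂_1 are all 1, so H_0 = Z^2.
  H_1: rank ker ∂_1 − rank ∂_2 = (8 − 6) − 0 = 2, and there is no ∂_2, so H_1 = Z^2.

As a check, the Euler characteristic is 8 − 8 = 0, which agrees with 2 − 2 = 0.
(K is a triangulation of the disjoint union of the circle S^1 and the circle S^1.)

H_0 ≅ Z^2,  H_1 ≅ Z^2.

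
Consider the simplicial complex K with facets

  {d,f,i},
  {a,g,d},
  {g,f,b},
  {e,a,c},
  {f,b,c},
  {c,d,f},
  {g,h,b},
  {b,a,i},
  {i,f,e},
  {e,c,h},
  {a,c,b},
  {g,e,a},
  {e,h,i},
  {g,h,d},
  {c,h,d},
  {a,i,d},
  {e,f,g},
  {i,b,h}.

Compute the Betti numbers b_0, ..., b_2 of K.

Order the vertices as a < b < c < d < e < f < g < h < i. Listing each simplex with vertices in this order, K has dimension 2 with simplices:

  0-simplices (9): a, b, c, d, e, f, g, h, i
  1-simplices (27): ab, ac, ad, ae, ag, ai, bc, bf, bg, bh, bi, cd, ce, cf, ch, df, dg, dh, di, ef, eg, eh, ei, fg, fi, gh, hi
  2-simplices (18): abc, abi, ace, adg, adi, aeg, bcf, bfg, bgh, bhi, cdf, cdh, ceh, dfi, dgh, efg, efi, ehi

Hence C_0 ≅ Z^9, C_1 ≅ Z^27, C_2 ≅ Z^18.

Boundary ∂_1: C_1 → C_0 sends each edge [p,q] (with p < q) to q − p. For instance
  ∂df = f − d.
This gives a 9×27 integer matrix of rank 8; reducing to Smith normal form yields diagonal entries (1,1,1,1,1,1,1,1).

The boundary map ∂_2: C_2 → C_1 acts by ∂[p,q,r] = [q,r] − [p,r] + [p,q]. For instance
  ∂ceh = eh − ch + ce,
  ∂abc = bc − ac + ab.
The resulting 27×18 matrix has rank 17, and its Smith normal form has invariant factors (1,1,1,1,1,1,1,1,1,1,1,1,1,1,1,1,1).

Computing H_k = (kernel of ∂_k) / (image of ∂_{k+1}):

  H_0: rank C_0 − rank ∂_1 = 9 − 8 = 1, and the invariant factors of ∂_1 are all 1, so H_0 ≅ Z.
  H_1: rank ker ∂_1 − rank ∂_2 = (27 − 8) − 17 = 2, and the invariant factors of ∂_2 are all 1, so H_1 ≅ Z^2.
  H_2: rank ker ∂_2 − rank ∂_3 = (18 − 17) − 0 = 1, and there is no ∂_3, so H_2 ≅ Z.

As a check, the Euler characteristic is 9 − 27 + 18 = 0, which agrees with 1 − 2 + 1 = 0.
(K is a triangulation of the torus T^2.)

Hence the Betti numbers are b_0 = 1, b_1 = 2, b_2 = 1.

b_0 = 1, b_1 = 2, b_2 = 1.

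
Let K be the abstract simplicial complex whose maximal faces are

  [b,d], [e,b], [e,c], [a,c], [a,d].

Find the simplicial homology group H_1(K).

K has 5 vertices, 5 edges.
rank ∂_1 = 4, rank ∂_2 = 0 ⇒ b_1 = 5 − 4 − 0 = 1. So H_1 ≅ Z.

H_1 = Z.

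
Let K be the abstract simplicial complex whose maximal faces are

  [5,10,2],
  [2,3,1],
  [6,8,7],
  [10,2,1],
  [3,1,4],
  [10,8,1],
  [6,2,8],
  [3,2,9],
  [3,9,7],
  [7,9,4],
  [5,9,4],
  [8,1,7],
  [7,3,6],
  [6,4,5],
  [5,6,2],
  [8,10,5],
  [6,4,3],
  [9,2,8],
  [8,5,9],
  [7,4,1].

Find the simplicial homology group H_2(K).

H_2 ≅ 0.

Take the total order 1 < 2 < 3 < 4 < 5 < 6 < 7 < 8 < 9 < 10 on the vertex set. Then K (dimension 2) consists of the simplices:

  0-simplices (10): [1], [2], [3], [4], [5], [6], [7], [8], [9], [10]
  1-simplices (30): (30 of them)
  2-simplices (20): (20 of them)

Hence C_0 ≅ Z^10, C_1 ≅ Z^30, C_2 ≅ Z^20.

∂_1: C_1 → C_0 is given by ∂[p,q] = [q] − [p]. For instance
  ∂[5,6] = [6] − [5].
The resulting 10×30 matrix has rank 9, and its Smith normal form has invariant factors (1,1,1,1,1,1,1,1,1).

∂_2: C_2 → C_1 maps a triangle to the signed sum of its edges. For instance
  ∂[3,7,9] = [7,9] − [3,9] + [3,7],
  ∂[1,7,8] = [7,8] − [1,8] + [1,7].
The resulting 30×20 matrix has rank 20, and its Smith normal form has invariant factors (1,1,1,1,1,1,1,1,1,1,1,1,1,1,1,1,1,1,1,2).

Computing H_k = (kernel of ∂_k) / (image of ∂_{k+1}):

  H_2: rank ker ∂_2 − rank ∂_3 = (20 − 20) − 0 = 0, and there is no ∂_3, so H_2 ≅ 0.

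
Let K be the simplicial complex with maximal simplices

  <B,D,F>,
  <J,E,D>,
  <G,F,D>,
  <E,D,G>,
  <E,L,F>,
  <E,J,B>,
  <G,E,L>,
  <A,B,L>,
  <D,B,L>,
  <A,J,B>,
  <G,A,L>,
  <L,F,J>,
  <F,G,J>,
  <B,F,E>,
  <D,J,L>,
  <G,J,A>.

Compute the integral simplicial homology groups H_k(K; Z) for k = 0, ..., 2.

K has 8 vertices, 24 edges, 16 triangles.
rank ∂_0 = 0, rank ∂_1 = 7 ⇒ b_0 = 8 − 0 − 7 = 1; all invariant factors of ∂_1 are 1 so no torsion. So H_0 = Z.
rank ∂_1 = 7, rank ∂_2 = 15 ⇒ b_1 = 24 − 7 − 15 = 2; all invariant factors of ∂_2 are 1 so no torsion. So H_1 = Z^2.
rank ∂_2 = 15, rank ∂_3 = 0 ⇒ b_2 = 16 − 15 − 0 = 1. So H_2 = Z.

H_0 ≅ Z,  H_1 ≅ Z^2,  H_2 ≅ Z.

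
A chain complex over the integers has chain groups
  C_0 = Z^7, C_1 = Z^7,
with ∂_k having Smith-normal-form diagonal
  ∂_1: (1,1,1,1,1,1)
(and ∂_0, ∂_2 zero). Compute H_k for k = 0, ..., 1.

H_0 = Z,  H_1 = Z.

H_0: b_0 = 7 − 0 − 6 = 1; torsion from ∂_1 factors > 1: none. So H_0 = Z.
H_1: b_1 = 7 − 6 − 0 = 1; torsion from ∂_2 factors > 1: none. So H_1 = Z.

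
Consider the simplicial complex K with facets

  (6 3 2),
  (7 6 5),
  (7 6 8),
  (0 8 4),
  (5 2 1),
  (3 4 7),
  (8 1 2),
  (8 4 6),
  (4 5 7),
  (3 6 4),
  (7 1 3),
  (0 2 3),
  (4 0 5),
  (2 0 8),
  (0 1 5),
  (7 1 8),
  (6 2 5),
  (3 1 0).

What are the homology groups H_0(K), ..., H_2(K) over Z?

Fix the vertex order 0 < 1 < 2 < 3 < 4 < 5 < 6 < 7 < 8 and write every simplex with vertices in increasing order. Then dim K = 2 and the simplices of K are:

  0-simplices (9): [0], [1], [2], [3], [4], [5], [6], [7], [8]
  1-simplices (27): (27 of them)
  2-simplices (18): [0,1,3], [0,1,5], [0,2,3], [0,2,8], [0,4,5], [0,4,8], [1,2,5], [1,2,8], [1,3,7], [1,7,8], [2,3,6], [2,5,6], [3,4,6], [3,4,7], [4,5,7], [4,6,8], [5,6,7], [6,7,8]

giving chain groups C_0 ≅ Z^9, C_1 ≅ Z^27, C_2 ≅ Z^18.

∂_1: C_1 → C_0 maps an edge to its endpoints' difference, ∂[p,q] = q − p. For instance
  ∂[1,5] = [5] − [1].
This gives a 9×27 integer matrix of rank 8; reducing to Smith normal form yields diagonal entries (1,1,1,1,1,1,1,1).

∂_2: C_2 → C_1 maps a triangle to the signed sum of its edges. For instance
  ∂[1,2,8] = [2,8] − [1,8] + [1,2],
  ∂[2,5,6] = [5,6] − [2,6] + [2,5].
As a 27×18 matrix over Z this has rank 18, with invariant factors (1,1,1,1,1,1,1,1,1,1,1,1,1,1,1,1,1,2).

Now H_k = ker ∂_k / im ∂_{k+1}, so:

  H_0: rank C_0 − rank ∂_1 = 9 − 8 = 1, and the invariant factors of ∂_1 are all 1, so H_0 ≅ Z.
  H_1: rank ker ∂_1 − rank ∂_2 = (27 − 8) − 18 = 1, and ∂_2 has invariant factor 2 > 1, so H_1 ≅ Z ⊕ Z/2Z.
  H_2: rank ker ∂_2 − rank ∂_3 = (18 − 18) − 0 = 0, and there is no ∂_3, so H_2 ≅ 0.

As a check, the Euler characteristic is 9 − 27 + 18 = 0, which agrees with 1 − 1 + 0 = 0.

H_0 = Z,  H_1 = Z ⊕ Z/2Z,  H_2 = 0.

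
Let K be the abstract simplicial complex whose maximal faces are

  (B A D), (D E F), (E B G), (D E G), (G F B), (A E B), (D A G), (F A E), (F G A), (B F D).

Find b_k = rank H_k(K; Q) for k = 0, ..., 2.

K has 6 vertices, 15 edges, 10 triangles.
rank ∂_0 = 0, rank ∂_1 = 5 ⇒ b_0 = 6 − 0 − 5 = 1; all invariant factors of ∂_1 are 1 so no torsion. So H_0 ≅ Z.
rank ∂_1 = 5, rank ∂_2 = 10 ⇒ b_1 = 15 − 5 − 10 = 0; ∂_2 has invariant factor(s) [2] giving torsion. So H_1 ≅ Z/2.
rank ∂_2 = 10, rank ∂_3 = 0 ⇒ b_2 = 10 − 10 − 0 = 0. So H_2 ≅ 0.

b_0 = 1, b_1 = 0, b_2 = 0.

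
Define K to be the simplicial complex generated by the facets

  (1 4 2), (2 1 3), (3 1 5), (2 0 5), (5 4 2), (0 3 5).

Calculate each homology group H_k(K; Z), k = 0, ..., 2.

Take the total order 0 < 1 < 2 < 3 < 4 < 5 on the vertex set. Then K (dimension 2) consists of the simplices:

  0-simplices (6): [0], [1], [2], [3], [4], [5]
  1-simplices (12): [0,2], [0,3], [0,5], [1,2], [1,3], [1,4], [1,5], [2,3], [2,4], [2,5], [3,5], [4,5]
  2-simplices (6): [0,2,5], [0,3,5], [1,2,3], [1,2,4], [1,3,5], [2,4,5]

Hence C_0 ≅ Z^6, C_1 ≅ Z^12, C_2 ≅ Z^6.

∂_1: C_1 → C_0 sends each edge [p,q] (with p < q) to q − p. For instance
  ∂[2,4] = [4] − [2].
As a 6×12 matrix over Z this has rank 5, with invariant factors (1,1,1,1,1).

∂_2: C_2 → C_1 acts by ∂[p,q,r] = [q,r] − [p,r] + [p,q]. For instance
  ∂[1,2,3] = [2,3] − [1,3] + [1,2],
  ∂[2,4,5] = [4,5] − [2,5] + [2,4].
As a 12×6 matrix over Z this has rank 6, with invariant factors (1,1,1,1,1,1).

Reading off H_k = ker ∂_k / im ∂_{k+1}:

  H_0: rank C_0 − rank ∂_1 = 6 − 5 = 1, and the invariant factors of ∂_1 are all 1, so H_0 = Z.
  H_1: rank ker ∂_1 − rank ∂_2 = (12 − 5) − 6 = 1, and the invariant factors of ∂_2 are all 1, so H_1 = Z.
  H_2: rank ker ∂_2 − rank ∂_3 = (6 − 6) − 0 = 0, and there is no ∂_3, so H_2 = 0.

As a check, the Euler characteristic is 6 − 12 + 6 = 0, which agrees with 1 − 1 + 0 = 0.

H_0 ≅ Z,  H_1 ≅ Z,  H_2 = 0.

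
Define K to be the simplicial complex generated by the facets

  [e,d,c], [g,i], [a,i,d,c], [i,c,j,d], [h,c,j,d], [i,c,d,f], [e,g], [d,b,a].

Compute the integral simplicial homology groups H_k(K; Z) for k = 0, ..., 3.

Fix the vertex order a < b < c < d < e < f < g < h < i < j and write every simplex with vertices in increasing order. Then dim K = 3 and the simplices of K are:

  0-simplices (10): a, b, c, d, e, f, g, h, i, j
  1-simplices (21): ab, ac, ad, ai, bd, cd, ce, cf, ch, ci, cj, de, df, dh, di, dj, eg, fi, gi, hj, ij
  2-simplices (15): abd, acd, aci, adi, cde, cdf, cdh, cdi, cdj, cfi, chj, cij, dfi, dhj, dij
  3-simplices (4): acdi, cdfi, cdhj, cdij

giving chain groups C_0 ≅ Z^10, C_1 ≅ Z^21, C_2 ≅ Z^15, C_3 ≅ Z^4.

∂_1: C_1 → C_0 maps an edge to its endpoints' difference, ∂[p,q] = q − p. For instance
  ∂eg = g − e.
The resulting 10×21 matrix has rank 9, and its Smith normal form has invariant factors (1,1,1,1,1,1,1,1,1).

Boundary ∂_2: C_2 → C_1 sends each 2-simplex [p,q,r] to [q,r] − [p,r] + [p,q]. For instance
  ∂adi = di − ai + ad,
  ∂dfi = fi − di + df.
As a 21×15 matrix over Z this has rank 11, with invariant factors (1,1,1,1,1,1,1,1,1,1,1).

Boundary ∂_3: C_3 → C_2 sends each 3-simplex σ to the alternating sum Σ_i (−1)^i (σ with its i-th vertex removed). For instance
  ∂cdhj = dhj − chj + cdj − cdh,
  ∂cdfi = dfi − cfi + cdi − cdf.
The resulting 15×4 matrix has rank 4, and its Smith normal form has invariant factors (1,1,1,1).

From H_k ≅ ker(∂_k) / im(∂_{k+1}) we obtain:

  H_0: rank C_0 − rank ∂_1 = 10 − 9 = 1, and the invariant factors of ∂_1 are all 1, so H_0 ≅ Z.
  H_1: rank ker ∂_1 − rank ∂_2 = (21 − 9) − 11 = 1, and the invariant factors of ∂_2 are all 1, so H_1 ≅ Z.
  H_2: rank ker ∂_2 − rank ∂_3 = (15 − 11) − 4 = 0, and the invariant factors of ∂_3 are all 1, so H_2 ≅ 0.
  H_3: rank ker ∂_3 − rank ∂_4 = (4 − 4) − 0 = 0, and there is no ∂_4, so H_3 ≅ 0.

As a check, the Euler characteristic is 10 − 21 + 15 − 4 = 0, which agrees with 1 − 1 + 0 − 0 = 0.

H_0 = Z,  H_1 = Z,  H_2 = 0,  H_3 = 0.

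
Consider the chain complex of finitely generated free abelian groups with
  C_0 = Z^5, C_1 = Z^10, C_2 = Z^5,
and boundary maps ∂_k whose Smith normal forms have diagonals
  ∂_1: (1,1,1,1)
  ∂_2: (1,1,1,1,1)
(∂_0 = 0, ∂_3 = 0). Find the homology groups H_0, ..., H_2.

H_0 ≅ Z,  H_1 ≅ Z,  H_2 = 0.

H_0: b_0 = 5 − 0 − 4 = 1; torsion from ∂_1 factors > 1: none. So H_0 ≅ Z.
H_1: b_1 = 10 − 4 − 5 = 1; torsion from ∂_2 factors > 1: none. So H_1 ≅ Z.
H_2: b_2 = 5 − 5 − 0 = 0; torsion from ∂_3 factors > 1: none. So H_2 ≅ 0.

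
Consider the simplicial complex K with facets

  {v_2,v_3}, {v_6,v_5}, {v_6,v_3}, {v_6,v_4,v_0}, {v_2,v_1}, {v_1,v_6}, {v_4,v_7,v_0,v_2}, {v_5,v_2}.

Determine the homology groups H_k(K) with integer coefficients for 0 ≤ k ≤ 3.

Order the vertices as v_0 < v_1 < v_2 < v_3 < v_4 < v_5 < v_6 < v_7. Listing each simplex with vertices in this order, K has dimension 3 with simplices:

  0-simplices (8): [v_0], [v_1], [v_2], [v_3], [v_4], [v_5], [v_6], [v_7]
  1-simplices (14): [v_0,v_2], [v_0,v_4], [v_0,v_6], [v_0,v_7], [v_1,v_2], [v_1,v_6], [v_2,v_3], [v_2,v_4], [v_2,v_5], [v_2,v_7], [v_3,v_6], [v_4,v_6], [v_4,v_7], [v_5,v_6]
  2-simplices (5): [v_0,v_2,v_4], [v_0,v_2,v_7], [v_0,v_4,v_6], [v_0,v_4,v_7], [v_2,v_4,v_7]
  3-simplices (1): [v_0,v_2,v_4,v_7]

so the chain groups are C_0 ≅ Z^8, C_1 ≅ Z^14, C_2 ≅ Z^5, C_3 ≅ Z^1.

∂_1: C_1 → C_0 sends each edge [p,q] (with p < q) to q − p.
The 8×14 boundary matrix has rank 7 and Smith normal form diag(1,1,1,1,1,1,1).

Boundary ∂_2: C_2 → C_1 maps a triangle to the signed sum of its edges. For instance
  ∂[v_2,v_4,v_7] = [v_4,v_7] − [v_2,v_7] + [v_2,v_4],
  ∂[v_0,v_2,v_4] = [v_2,v_4] − [v_0,v_4] + [v_0,v_2].
The resulting 14×5 matrix has rank 4, and its Smith normal form has invariant factors (1,1,1,1).

∂_3: C_3 → C_2 sends each 3-simplex σ to the alternating sum Σ_i (−1)^i (σ with its i-th vertex removed). For instance
  ∂[v_0,v_2,v_4,v_7] = [v_2,v_4,v_7] − [v_0,v_4,v_7] + [v_0,v_2,v_7] − [v_0,v_2,v_4].
The resulting 5×1 matrix has rank 1, and its Smith normal form has invariant factors (1).

Reading off H_k = ker ∂_k / im ∂_{k+1}:

  H_0: rank C_0 − rank ∂_1 = 8 − 7 = 1, and the invariant factors of ∂_1 are all 1, so H_0 = Z.
  H_1: rank ker ∂_1 − rank ∂_2 = (14 − 7) − 4 = 3, and the invariant factors of ∂_2 are all 1, so H_1 = Z^3.
  H_2: rank ker ∂_2 − rank ∂_3 = (5 − 4) − 1 = 0, and the invariant factors of ∂_3 are all 1, so H_2 = 0.
  H_3: rank ker ∂_3 − rank ∂_4 = (1 − 1) − 0 = 0, and there is no ∂_4, so H_3 = 0.

H_0 = Z,  H_1 = Z^3,  H_2 = 0,  H_3 = 0.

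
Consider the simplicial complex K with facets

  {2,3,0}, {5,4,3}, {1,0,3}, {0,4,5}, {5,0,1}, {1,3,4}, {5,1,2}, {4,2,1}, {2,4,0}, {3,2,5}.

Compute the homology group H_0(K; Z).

Take the total order 0 < 1 < 2 < 3 < 4 < 5 on the vertex set. Then K (dimension 2) consists of the simplices:

  0-simplices (6): [0], [1], [2], [3], [4], [5]
  1-simplices (15): [0,1], [0,2], [0,3], [0,4], [0,5], [1,2], [1,3], [1,4], [1,5], [2,3], [2,4], [2,5], [3,4], [3,5], [4,5]
  2-simplices (10): [0,1,3], [0,1,5], [0,2,3], [0,2,4], [0,4,5], [1,2,4], [1,2,5], [1,3,4], [2,3,5], [3,4,5]

so the chain groups are C_0 ≅ Z^6, C_1 ≅ Z^15, C_2 ≅ Z^10.

Boundary ∂_1: C_1 → C_0 maps an edge to its endpoints' difference, ∂[p,q] = q − p. For instance
  ∂[2,3] = [3] − [2].
As a 6×15 matrix over Z this has rank 5, with invariant factors (1,1,1,1,1).

∂_2: C_2 → C_1 maps a triangle to the signed sum of its edges. For instance
  ∂[2,3,5] = [3,5] − [2,5] + [2,3],
  ∂[3,4,5] = [4,5] − [3,5] + [3,4].
This gives a 15×10 integer matrix of rank 10; reducing to Smith normal form yields diagonal entries (1,1,1,1,1,1,1,1,1,2).

Reading off H_k = ker ∂_k / im ∂_{k+1}:

  H_0: rank C_0 − rank ∂_1 = 6 − 5 = 1, and the invariant factors of ∂_1 are all 1, so H_0 ≅ Z.

(K is a triangulation of the real projective plane RP^2.)

H_0 = Z.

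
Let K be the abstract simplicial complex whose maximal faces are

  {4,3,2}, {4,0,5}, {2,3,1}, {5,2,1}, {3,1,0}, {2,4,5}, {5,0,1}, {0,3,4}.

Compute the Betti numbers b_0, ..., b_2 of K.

Take the total order 0 < 1 < 2 < 3 < 4 < 5 on the vertex set. Then K (dimension 2) consists of the simplices:

  0-simplices (6): [0], [1], [2], [3], [4], [5]
  1-simplices (12): [0,1], [0,3], [0,4], [0,5], [1,2], [1,3], [1,5], [2,3], [2,4], [2,5], [3,4], [4,5]
  2-simplices (8): [0,1,3], [0,1,5], [0,3,4], [0,4,5], [1,2,3], [1,2,5], [2,3,4], [2,4,5]

giving chain groups C_0 ≅ Z^6, C_1 ≅ Z^12, C_2 ≅ Z^8.

∂_1: C_1 → C_0 sends each edge [p,q] (with p < q) to q − p. For instance
  ∂[0,4] = [4] − [0].
The resulting 6×12 matrix has rank 5, and its Smith normal form has invariant factors (1,1,1,1,1).

Boundary ∂_2: C_2 → C_1 sends each 2-simplex [p,q,r] to [q,r] − [p,r] + [p,q]. For instance
  ∂[2,3,4] = [3,4] − [2,4] + [2,3],
  ∂[1,2,3] = [2,3] − [1,3] + [1,2].
The 12×8 boundary matrix has rank 7 and Smith normal form diag(1,1,1,1,1,1,1).

Now H_k = ker ∂_k / im ∂_{k+1}, so:

  H_0: rank C_0 − rank ∂_1 = 6 − 5 = 1, and the invariant factors of ∂_1 are all 1, so H_0 = Z.
  H_1: rank ker ∂_1 − rank ∂_2 = (12 − 5) − 7 = 0, and the invariant factors of ∂_2 are all 1, so H_1 = 0.
  H_2: rank ker ∂_2 − rank ∂_3 = (8 − 7) − 0 = 1, and there is no ∂_3, so H_2 = Z.

Hence the Betti numbers are b_0 = 1, b_1 = 0, b_2 = 1.

b_0 = 1, b_1 = 0, b_2 = 1.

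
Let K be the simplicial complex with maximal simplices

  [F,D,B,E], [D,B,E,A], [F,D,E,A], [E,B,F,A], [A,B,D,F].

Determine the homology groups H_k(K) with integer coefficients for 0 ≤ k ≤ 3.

H_0 = Z,  H_1 = 0,  H_2 = 0,  H_3 = Z.

Order the vertices as A < B < D < E < F. Listing each simplex with vertices in this order, K has dimension 3 with simplices:

  0-simplices (5): A, B, D, E, F
  1-simplices (10): AB, AD, AE, AF, BD, BE, BF, DE, DF, EF
  2-simplices (10): ABD, ABE, ABF, ADE, ADF, AEF, BDE, BDF, BEF, DEF
  3-simplices (5): ABDE, ABDF, ABEF, ADEF, BDEF

giving chain groups C_0 ≅ Z^5, C_1 ≅ Z^10, C_2 ≅ Z^10, C_3 ≅ Z^5.

Boundary ∂_1: C_1 → C_0 sends each edge [p,q] (with p < q) to q − p. For instance
  ∂AD = D − A.
As a 5×10 matrix over Z this has rank 4, with invariant factors (1,1,1,1).

The boundary map ∂_2: C_2 → C_1 sends each 2-simplex [p,q,r] to [q,r] − [p,r] + [p,q]. For instance
  ∂BDE = DE − BE + BD,
  ∂BEF = EF − BF + BE.
The resulting 10×10 matrix has rank 6, and its Smith normal form has invariant factors (1,1,1,1,1,1).

Boundary ∂_3: C_3 → C_2 sends each 3-simplex σ to the alternating sum Σ_i (−1)^i (σ with its i-th vertex removed). For instance
  ∂ABDF = BDF − ADF + ABF − ABD,
  ∂ABEF = BEF − AEF + ABF − ABE.
The resulting 10×5 matrix has rank 4, and its Smith normal form has invariant factors (1,1,1,1).

Now H_k = ker ∂_k / im ∂_{k+1}, so:

  H_0: rank C_0 − rank ∂_1 = 5 − 4 = 1, and the invariant factors of ∂_1 are all 1, so H_0 = Z.
  H_1: rank ker ∂_1 − rank ∂_2 = (10 − 4) − 6 = 0, and the invariant factors of ∂_2 are all 1, so H_1 = 0.
  H_2: rank ker ∂_2 − rank ∂_3 = (10 − 6) − 4 = 0, and the invariant factors of ∂_3 are all 1, so H_2 = 0.
  H_3: rank ker ∂_3 − rank ∂_4 = (5 − 4) − 0 = 1, and there is no ∂_4, so H_3 = Z.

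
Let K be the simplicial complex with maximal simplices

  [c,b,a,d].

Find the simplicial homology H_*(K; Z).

H_0 ≅ Z,  H_1 = 0,  H_2 = 0,  H_3 = 0.

Take the total order a < b < c < d on the vertex set. Then K (dimension 3) consists of the simplices:

  0-simplices (4): a, b, c, d
  1-simplices (6): ab, ac, ad, bc, bd, cd
  2-simplices (4): abc, abd, acd, bcd
  3-simplices (1): abcd

giving chain groups C_0 ≅ Z^4, C_1 ≅ Z^6, C_2 ≅ Z^4, C_3 ≅ Z^1.

The boundary map ∂_1: C_1 → C_0 maps an edge to its endpoints' difference, ∂[p,q] = q − p.
The 4×6 boundary matrix has rank 3 and Smith normal form diag(1,1,1).

Boundary ∂_2: C_2 → C_1 sends each 2-simplex [p,q,r] to [q,r] − [p,r] + [p,q]. For instance
  ∂bcd = cd − bd + bc,
  ∂abc = bc − ac + ab.
The 6×4 boundary matrix has rank 3 and Smith normal form diag(1,1,1).

Boundary ∂_3: C_3 → C_2 sends each 3-simplex σ to the alternating sum Σ_i (−1)^i (σ with its i-th vertex removed). For instance
  ∂abcd = bcd − acd + abd − abc.
As a 4×1 matrix over Z this has rank 1, with invariant factors (1).

From H_k ≅ ker(∂_k) / im(∂_{k+1}) we obtain:

  H_0: rank C_0 − rank ∂_1 = 4 − 3 = 1, and the invariant factors of ∂_1 are all 1, so H_0 = Z.
  H_1: rank ker ∂_1 − rank ∂_2 = (6 − 3) − 3 = 0, and the invariant factors of ∂_2 are all 1, so H_1 = 0.
  H_2: rank ker ∂_2 − rank ∂_3 = (4 − 3) − 1 = 0, and the invariant factors of ∂_3 are all 1, so H_2 = 0.
  H_3: rank ker ∂_3 − rank ∂_4 = (1 − 1) − 0 = 0, and there is no ∂_4, so H_3 = 0.

As a check, the Euler characteristic is 4 − 6 + 4 − 1 = 1, which agrees with 1 − 0 + 0 − 0 = 1.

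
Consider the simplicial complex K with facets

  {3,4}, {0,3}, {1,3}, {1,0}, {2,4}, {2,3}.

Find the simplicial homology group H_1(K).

K has 5 vertices, 6 edges.
rank ∂_1 = 4, rank ∂_2 = 0 ⇒ b_1 = 6 − 4 − 0 = 2. So H_1 = Z^2.

H_1 ≅ Z^2.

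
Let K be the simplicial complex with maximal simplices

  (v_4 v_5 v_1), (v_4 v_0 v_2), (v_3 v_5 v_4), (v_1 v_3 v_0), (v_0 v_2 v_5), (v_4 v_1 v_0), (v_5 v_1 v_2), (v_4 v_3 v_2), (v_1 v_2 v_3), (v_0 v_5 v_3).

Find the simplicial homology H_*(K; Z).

H_0 = Z,  H_1 = Z/2Z,  H_2 = 0.

Fix the vertex order v_0 < v_1 < v_2 < v_3 < v_4 < v_5 and write every simplex with vertices in increasing order. Then dim K = 2 and the simplices of K are:

  0-simplices (6): [v_0], [v_1], [v_2], [v_3], [v_4], [v_5]
  1-simplices (15): (15 of them)
  2-simplices (10): [v_0,v_1,v_3], [v_0,v_1,v_4], [v_0,v_2,v_4], [v_0,v_2,v_5], [v_0,v_3,v_5], [v_1,v_2,v_3], [v_1,v_2,v_5], [v_1,v_4,v_5], [v_2,v_3,v_4], [v_3,v_4,v_5]

Hence C_0 ≅ Z^6, C_1 ≅ Z^15, C_2 ≅ Z^10.

Boundary ∂_1: C_1 → C_0 maps an edge to its endpoints' difference, ∂[p,q] = q − p. For instance
  ∂[v_0,v_2] = [v_2] − [v_0].
The 6×15 boundary matrix has rank 5 and Smith normal form diag(1,1,1,1,1).

Boundary ∂_2: C_2 → C_1 maps a triangle to the signed sum of its edges. For instance
  ∂[v_0,v_3,v_5] = [v_3,v_5] − [v_0,v_5] + [v_0,v_3],
  ∂[v_1,v_4,v_5] = [v_4,v_5] − [v_1,v_5] + [v_1,v_4].
This gives a 15×10 integer matrix of rank 10; reducing to Smith normal form yields diagonal entries (1,1,1,1,1,1,1,1,1,2).

Computing H_k = (kernel of ∂_k) / (image of ∂_{k+1}):

  H_0: rank C_0 − rank ∂_1 = 6 − 5 = 1, and the invariant factors of ∂_1 are all 1, so H_0 = Z.
  H_1: rank ker ∂_1 − rank ∂_2 = (15 − 5) − 10 = 0, and ∂_2 has invariant factor 2 > 1, so H_1 = Z/2Z.
  H_2: rank ker ∂_2 − rank ∂_3 = (10 − 10) − 0 = 0, and there is no ∂_3, so H_2 = 0.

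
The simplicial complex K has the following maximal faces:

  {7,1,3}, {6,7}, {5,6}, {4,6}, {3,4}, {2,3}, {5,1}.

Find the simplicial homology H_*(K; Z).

H_0 ≅ Z,  H_1 ≅ Z^2,  H_2 = 0.

K has 7 vertices, 9 edges, 1 triangle.
rank ∂_0 = 0, rank ∂_1 = 6 ⇒ b_0 = 7 − 0 − 6 = 1; all invariant factors of ∂_1 are 1 so no torsion. So H_0 ≅ Z.
rank ∂_1 = 6, rank ∂_2 = 1 ⇒ b_1 = 9 − 6 − 1 = 2; all invariant factors of ∂_2 are 1 so no torsion. So H_1 ≅ Z^2.
rank ∂_2 = 1, rank ∂_3 = 0 ⇒ b_2 = 1 − 1 − 0 = 0. So H_2 ≅ 0.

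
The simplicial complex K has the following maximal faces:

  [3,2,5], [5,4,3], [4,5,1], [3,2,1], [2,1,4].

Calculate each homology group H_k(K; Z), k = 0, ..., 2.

H_0 = Z,  H_1 = Z,  H_2 = 0.

Fix the vertex order 1 < 2 < 3 < 4 < 5 and write every simplex with vertices in increasing order. Then dim K = 2 and the simplices of K are:

  0-simplices (5): [1], [2], [3], [4], [5]
  1-simplices (10): [1,2], [1,3], [1,4], [1,5], [2,3], [2,4], [2,5], [3,4], [3,5], [4,5]
  2-simplices (5): [1,2,3], [1,2,4], [1,4,5], [2,3,5], [3,4,5]

so the chain groups are C_0 ≅ Z^5, C_1 ≅ Z^10, C_2 ≅ Z^5.

The boundary map ∂_1: C_1 → C_0 maps an edge to its endpoints' difference, ∂[p,q] = q − p.
As a 5×10 matrix over Z this has rank 4, with invariant factors (1,1,1,1).

The boundary map ∂_2: C_2 → C_1 acts by ∂[p,q,r] = [q,r] − [p,r] + [p,q]. For instance
  ∂[2,3,5] = [3,5] − [2,5] + [2,3],
  ∂[1,2,3] = [2,3] − [1,3] + [1,2].
The 10×5 boundary matrix has rank 5 and Smith normal form diag(1,1,1,1,1).

Computing H_k = (kernel of ∂_k) / (image of ∂_{k+1}):

  H_0: rank C_0 − rank ∂_1 = 5 − 4 = 1, and the invariant factors of ∂_1 are all 1, so H_0 = Z.
  H_1: rank ker ∂_1 − rank ∂_2 = (10 − 4) − 5 = 1, and the invariant factors of ∂_2 are all 1, so H_1 = Z.
  H_2: rank ker ∂_2 − rank ∂_3 = (5 − 5) − 0 = 0, and there is no ∂_3, so H_2 = 0.

As a check, the Euler characteristic is 5 − 10 + 5 = 0, which agrees with 1 − 1 + 0 = 0.
(K is a triangulation of the Möbius band.)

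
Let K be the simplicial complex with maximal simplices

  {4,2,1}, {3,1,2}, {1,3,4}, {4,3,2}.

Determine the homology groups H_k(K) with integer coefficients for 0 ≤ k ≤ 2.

We work with the vertex ordering 1 < 2 < 3 < 4. The simplices of K, each written with vertices in increasing order, are:

  0-simplices (4): [1], [2], [3], [4]
  1-simplices (6): [1,2], [1,3], [1,4], [2,3], [2,4], [3,4]
  2-simplices (4): [1,2,3], [1,2,4], [1,3,4], [2,3,4]

Hence C_0 ≅ Z^4, C_1 ≅ Z^6, C_2 ≅ Z^4.

∂_1: C_1 → C_0 maps an edge to its endpoints' difference, ∂[p,q] = q − p.
As a 4×6 matrix over Z this has rank 3, with invariant factors (1,1,1).

Boundary ∂_2: C_2 → C_1 maps a triangle to the signed sum of its edges. For instance
  ∂[1,2,3] = [2,3] − [1,3] + [1,2],
  ∂[1,3,4] = [3,4] − [1,4] + [1,3].
The 6×4 boundary matrix has rank 3 and Smith normal form diag(1,1,1).

Reading off H_k = ker ∂_k / im ∂_{k+1}:

  H_0: rank C_0 − rank ∂_1 = 4 − 3 = 1, and the invariant factors of ∂_1 are all 1, so H_0 = Z.
  H_1: rank ker ∂_1 − rank ∂_2 = (6 − 3) − 3 = 0, and the invariant factors of ∂_2 are all 1, so H_1 = 0.
  H_2: rank ker ∂_2 − rank ∂_3 = (4 − 3) − 0 = 1, and there is no ∂_3, so H_2 = Z.

(K is a triangulation of the 2-sphere S^2.)

H_0 = Z,  H_1 = 0,  H_2 = Z.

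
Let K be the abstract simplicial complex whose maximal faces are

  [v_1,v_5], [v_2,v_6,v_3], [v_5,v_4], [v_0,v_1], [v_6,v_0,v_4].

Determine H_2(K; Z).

Take the total order v_0 < v_1 < v_2 < v_3 < v_4 < v_5 < v_6 on the vertex set. Then K (dimension 2) consists of the simplices:

  0-simplices (7): [v_0], [v_1], [v_2], [v_3], [v_4], [v_5], [v_6]
  1-simplices (9): [v_0,v_1], [v_0,v_4], [v_0,v_6], [v_1,v_5], [v_2,v_3], [v_2,v_6], [v_3,v_6], [v_4,v_5], [v_4,v_6]
  2-simplices (2): [v_0,v_4,v_6], [v_2,v_3,v_6]

giving chain groups C_0 ≅ Z^7, C_1 ≅ Z^9, C_2 ≅ Z^2.

Boundary ∂_1: C_1 → C_0 is given by ∂[p,q] = [q] − [p]. For instance
  ∂[v_2,v_6] = [v_6] − [v_2].
As a 7×9 matrix over Z this has rank 6, with invariant factors (1,1,1,1,1,1).

∂_2: C_2 → C_1 acts by ∂[p,q,r] = [q,r] − [p,r] + [p,q]. For instance
  ∂[v_2,v_3,v_6] = [v_3,v_6] − [v_2,v_6] + [v_2,v_3],
  ∂[v_0,v_4,v_6] = [v_4,v_6] − [v_0,v_6] + [v_0,v_4].
This gives a 9×2 integer matrix of rank 2; reducing to Smith normal form yields diagonal entries (1,1).

From H_k ≅ ker(∂_k) / im(∂_{k+1}) we obtain:

  H_2: rank ker ∂_2 − rank ∂_3 = (2 − 2) − 0 = 0, and there is no ∂_3, so H_2 = 0.

H_2 = 0.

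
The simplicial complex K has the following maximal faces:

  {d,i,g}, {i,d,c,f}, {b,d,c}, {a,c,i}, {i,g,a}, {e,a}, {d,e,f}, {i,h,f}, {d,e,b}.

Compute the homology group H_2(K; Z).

H_2 ≅ 0.

We work with the vertex ordering a < b < c < d < e < f < g < h < i. The simplices of K, each written with vertices in increasing order, are:

  0-simplices (9): a, b, c, d, e, f, g, h, i
  1-simplices (19): ac, ae, ag, ai, bc, bd, be, cd, cf, ci, de, df, dg, di, ef, fh, fi, gi, hi
  2-simplices (11): aci, agi, bcd, bde, cdf, cdi, cfi, def, dfi, dgi, fhi
  3-simplices (1): cdfi

giving chain groups C_0 ≅ Z^9, C_1 ≅ Z^19, C_2 ≅ Z^11, C_3 ≅ Z^1.

∂_1: C_1 → C_0 sends each edge [p,q] (with p < q) to q − p. For instance
  ∂ae = e − a.
The resulting 9×19 matrix has rank 8, and its Smith normal form has invariant factors (1,1,1,1,1,1,1,1).

The boundary map ∂_2: C_2 → C_1 maps a triangle to the signed sum of its edges. For instance
  ∂def = ef − df + de,
  ∂cfi = fi − ci + cf.
This gives a 19×11 integer matrix of rank 10; reducing to Smith normal form yields diagonal entries (1,1,1,1,1,1,1,1,1,1).

∂_3: C_3 → C_2 sends each 3-simplex σ to the alternating sum Σ_i (−1)^i (σ with its i-th vertex removed). For instance
  ∂cdfi = dfi − cfi + cdi − cdf.
As a 11×1 matrix over Z this has rank 1, with invariant factors (1).

Reading off H_k = ker ∂_k / im ∂_{k+1}:

  H_2: rank ker ∂_2 − rank ∂_3 = (11 − 10) − 1 = 0, and the invariant factors of ∂_3 are all 1, so H_2 = 0.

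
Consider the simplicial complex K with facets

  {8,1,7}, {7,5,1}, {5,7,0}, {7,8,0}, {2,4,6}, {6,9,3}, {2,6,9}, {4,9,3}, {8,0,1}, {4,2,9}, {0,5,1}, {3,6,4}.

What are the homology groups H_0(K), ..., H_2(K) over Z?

Order the vertices as 0 < 1 < 2 < 3 < 4 < 5 < 6 < 7 < 8 < 9. Listing each simplex with vertices in this order, K has dimension 2 with simplices:

  0-simplices (10): [0], [1], [2], [3], [4], [5], [6], [7], [8], [9]
  1-simplices (18): [0,1], [0,5], [0,7], [0,8], [1,5], [1,7], [1,8], [2,4], [2,6], [2,9], [3,4], [3,6], [3,9], [4,6], [4,9], [5,7], [6,9], [7,8]
  2-simplices (12): [0,1,5], [0,1,8], [0,5,7], [0,7,8], [1,5,7], [1,7,8], [2,4,6], [2,4,9], [2,6,9], [3,4,6], [3,4,9], [3,6,9]

Hence C_0 ≅ Z^10, C_1 ≅ Z^18, C_2 ≅ Z^12.

The boundary map ∂_1: C_1 → C_0 sends each edge [p,q] (with p < q) to q − p. For instance
  ∂[4,6] = [6] − [4].
The resulting 10×18 matrix has rank 8, and its Smith normal form has invariant factors (1,1,1,1,1,1,1,1).

Boundary ∂_2: C_2 → C_1 acts by ∂[p,q,r] = [q,r] − [p,r] + [p,q]. For instance
  ∂[1,7,8] = [7,8] − [1,8] + [1,7],
  ∂[3,6,9] = [6,9] − [3,9] + [3,6].
The 18×12 boundary matrix has rank 10 and Smith normal form diag(1,1,1,1,1,1,1,1,1,1).

Reading off H_k = ker ∂_k / im ∂_{k+1}:

  H_0: rank C_0 − rank ∂_1 = 10 − 8 = 2, and the invariant factors of ∂_1 are all 1, so H_0 = Z^2.
  H_1: rank ker ∂_1 − rank ∂_2 = (18 − 8) − 10 = 0, and the invariant factors of ∂_2 are all 1, so H_1 = 0.
  H_2: rank ker ∂_2 − rank ∂_3 = (12 − 10) − 0 = 2, and there is no ∂_3, so H_2 = Z^2.

H_0 = Z^2,  H_1 = 0,  H_2 = Z^2.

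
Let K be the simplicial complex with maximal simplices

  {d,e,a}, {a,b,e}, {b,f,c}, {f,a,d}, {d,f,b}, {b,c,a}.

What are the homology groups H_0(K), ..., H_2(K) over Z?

H_0 ≅ Z,  H_1 ≅ Z,  H_2 = 0.

K has 6 vertices, 12 edges, 6 triangles.
rank ∂_0 = 0, rank ∂_1 = 5 ⇒ b_0 = 6 − 0 − 5 = 1; all invariant factors of ∂_1 are 1 so no torsion. So H_0 ≅ Z.
rank ∂_1 = 5, rank ∂_2 = 6 ⇒ b_1 = 12 − 5 − 6 = 1; all invariant factors of ∂_2 are 1 so no torsion. So H_1 ≅ Z.
rank ∂_2 = 6, rank ∂_3 = 0 ⇒ b_2 = 6 − 6 − 0 = 0. So H_2 ≅ 0.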